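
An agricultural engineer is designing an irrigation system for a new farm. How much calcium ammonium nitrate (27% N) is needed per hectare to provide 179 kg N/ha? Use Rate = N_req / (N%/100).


Rate = N_required / (N_content / 100)
     = 179 / (27 / 100)
     = 179 / 0.27
     = 662.96 kg/ha


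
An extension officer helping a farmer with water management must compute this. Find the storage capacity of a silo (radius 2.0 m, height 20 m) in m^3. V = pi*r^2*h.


V = pi * r^2 * h
  = pi * 2.0^2 * 20
  = pi * 4 * 20
  = 251.33 m^3


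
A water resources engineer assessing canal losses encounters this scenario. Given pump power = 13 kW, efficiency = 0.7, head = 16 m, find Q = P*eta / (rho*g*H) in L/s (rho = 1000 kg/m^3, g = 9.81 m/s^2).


Q = (P * 1000 * eta) / (rho * g * H)
  = (13 * 1000 * 0.7) / (1000 * 9.81 * 16)
  = 9100 / 156960
  = 0.05798 m^3/s = 57.98 L/s


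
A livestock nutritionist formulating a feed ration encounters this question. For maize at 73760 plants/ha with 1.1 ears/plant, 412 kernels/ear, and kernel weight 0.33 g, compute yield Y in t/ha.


Y = density * ears * kernels * kw
  = 73760 * 1.1 * 412 * 0.33 g/ha
  = 11031250.56 g/ha
  = 11031.25 kg/ha = 11.03 t/ha


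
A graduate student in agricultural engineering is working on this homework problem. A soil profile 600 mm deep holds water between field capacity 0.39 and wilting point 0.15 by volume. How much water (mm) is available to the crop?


AW = (FC - WP) * D
   = (0.39 - 0.15) * 600
   = 0.24 * 600
   = 144 mm


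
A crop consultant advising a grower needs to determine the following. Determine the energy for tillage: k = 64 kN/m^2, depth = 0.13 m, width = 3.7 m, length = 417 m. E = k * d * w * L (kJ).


E = k * d * w * L
  = 64 * 0.13 * 3.7 * 417
  = 12836.93 kJ


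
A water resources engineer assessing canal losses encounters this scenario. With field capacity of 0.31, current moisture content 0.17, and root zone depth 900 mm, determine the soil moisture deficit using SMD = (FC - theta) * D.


SMD = (FC - theta) * D
    = (0.31 - 0.17) * 900
    = 0.140 * 900
    = 126 mm


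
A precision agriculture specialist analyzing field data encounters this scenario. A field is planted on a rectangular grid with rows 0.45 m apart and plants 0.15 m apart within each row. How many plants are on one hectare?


D = 10000 / (row_sp * plant_sp)
  = 10000 / (0.45 * 0.15)
  = 10000 / 0.0675
  = 148148.15 plants/ha


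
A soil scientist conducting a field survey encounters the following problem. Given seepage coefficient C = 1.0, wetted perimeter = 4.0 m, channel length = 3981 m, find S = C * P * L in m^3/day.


S = C * P * L
  = 1.0 * 4.0 * 3981
  = 15924 m^3/day


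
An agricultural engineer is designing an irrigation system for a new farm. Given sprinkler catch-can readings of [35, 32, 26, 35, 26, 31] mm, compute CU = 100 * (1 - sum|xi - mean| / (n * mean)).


xbar = 185 / 6 = 30.833
sum|xi - xbar| = 19.333
CU = 100 * (1 - 19.333 / (6 * 30.833))
   = 100 * (1 - 0.1045)
   = 89.55%


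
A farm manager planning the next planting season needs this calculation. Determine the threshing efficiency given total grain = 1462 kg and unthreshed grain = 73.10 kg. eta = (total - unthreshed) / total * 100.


eta = (total - unthreshed) / total * 100
    = (1462 - 73.10) / 1462 * 100
    = 1388.90 / 1462 * 100
    = 95%


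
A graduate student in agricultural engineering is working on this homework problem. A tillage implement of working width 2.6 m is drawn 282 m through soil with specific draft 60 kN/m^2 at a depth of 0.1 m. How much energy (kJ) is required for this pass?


E = k * d * w * L
  = 60 * 0.1 * 2.6 * 282
  = 4399.20 kJ


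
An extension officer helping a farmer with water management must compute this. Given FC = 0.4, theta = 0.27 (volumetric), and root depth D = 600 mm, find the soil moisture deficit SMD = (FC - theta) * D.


SMD = (FC - theta) * D
    = (0.4 - 0.27) * 600
    = 0.130 * 600
    = 78 mm


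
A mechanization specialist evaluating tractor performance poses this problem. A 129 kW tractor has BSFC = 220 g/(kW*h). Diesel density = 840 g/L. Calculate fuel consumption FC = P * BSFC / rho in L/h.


FC = P * BSFC / rho_fuel
   = 129 * 220 / 840
   = 28380 / 840
   = 33.79 L/h


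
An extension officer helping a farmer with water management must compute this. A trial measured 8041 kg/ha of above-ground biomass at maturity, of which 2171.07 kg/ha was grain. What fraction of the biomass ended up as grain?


HI = grain_yield / biomass
   = 2171.07 / 8041
   = 0.27


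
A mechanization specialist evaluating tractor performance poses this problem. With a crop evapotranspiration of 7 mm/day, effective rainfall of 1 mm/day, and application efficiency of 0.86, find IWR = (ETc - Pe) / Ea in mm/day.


IWR = (ETc - Pe) / Ea
    = (7 - 1) / 0.86
    = 6 / 0.86
    = 6.98 mm/day


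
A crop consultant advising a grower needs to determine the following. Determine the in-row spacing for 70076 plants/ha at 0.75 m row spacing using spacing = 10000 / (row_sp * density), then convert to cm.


spacing = 10000 / (row_sp * density)
        = 10000 / (0.75 * 70076)
        = 10000 / 52557
        = 0.19027 m = 19.03 cm


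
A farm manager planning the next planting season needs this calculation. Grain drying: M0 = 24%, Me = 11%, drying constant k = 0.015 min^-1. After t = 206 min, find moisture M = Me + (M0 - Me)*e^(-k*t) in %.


M = Me + (M0 - Me) * e^(-k*t)
  = 11 + (24 - 11) * e^(-0.015*206)
  = 11 + 13 * e^(-3.090)
  = 11 + 13 * 0.04550
  = 11 + 0.5915
  = 11.59%


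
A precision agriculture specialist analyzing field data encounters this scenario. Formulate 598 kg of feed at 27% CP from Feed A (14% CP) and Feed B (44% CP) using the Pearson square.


parts_A = CP_b - target = 44 - 27 = 17
parts_B = target - CP_a = 27 - 14 = 13
total_parts = 17 + 13 = 30
Feed A = 598 * 17 / 30 = 338.87 kg
Feed B = 598 * 13 / 30 = 259.13 kg

338.87 kg


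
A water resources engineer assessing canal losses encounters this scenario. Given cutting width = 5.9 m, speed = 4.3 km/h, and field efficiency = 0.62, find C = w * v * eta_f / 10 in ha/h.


C = w * v * eta_f / 10
  = 5.9 * 4.3 * 0.62 / 10
  = 15.73 / 10
  = 1.57 ha/h


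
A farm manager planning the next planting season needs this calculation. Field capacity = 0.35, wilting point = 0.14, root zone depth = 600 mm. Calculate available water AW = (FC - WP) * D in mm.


AW = (FC - WP) * D
   = (0.35 - 0.14) * 600
   = 0.21 * 600
   = 126 mm


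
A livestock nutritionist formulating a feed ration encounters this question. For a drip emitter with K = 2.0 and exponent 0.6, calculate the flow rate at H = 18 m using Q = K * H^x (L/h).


Q = K * H^x
  = 2.0 * 18^0.6
  = 2.0 * 5.6645
  = 11.33 L/h


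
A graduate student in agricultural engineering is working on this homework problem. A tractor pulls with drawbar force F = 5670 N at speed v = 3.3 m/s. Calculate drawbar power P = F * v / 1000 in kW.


P = F * v / 1000
  = 5670 * 3.3 / 1000
  = 18711 / 1000
  = 18.71 kW


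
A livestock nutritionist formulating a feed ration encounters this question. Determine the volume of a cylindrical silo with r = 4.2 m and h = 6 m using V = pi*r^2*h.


V = pi * r^2 * h
  = pi * 4.2^2 * 6
  = pi * 17.64 * 6
  = 332.51 m^3


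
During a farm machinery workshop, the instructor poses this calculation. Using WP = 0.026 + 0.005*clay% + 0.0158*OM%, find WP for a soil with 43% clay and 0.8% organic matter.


WP = 0.026 + 0.005*43 + 0.0158*0.8
   = 0.026 + 0.2150 + 0.0126
   = 0.2536


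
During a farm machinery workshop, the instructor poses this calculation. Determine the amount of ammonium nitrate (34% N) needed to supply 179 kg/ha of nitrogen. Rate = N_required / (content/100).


Rate = N_required / (N_content / 100)
     = 179 / (34 / 100)
     = 179 / 0.34
     = 526.47 kg/ha


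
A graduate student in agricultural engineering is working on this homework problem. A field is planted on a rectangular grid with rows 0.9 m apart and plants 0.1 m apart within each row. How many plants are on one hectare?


D = 10000 / (row_sp * plant_sp)
  = 10000 / (0.9 * 0.1)
  = 10000 / 0.0900
  = 111111.11 plants/ha


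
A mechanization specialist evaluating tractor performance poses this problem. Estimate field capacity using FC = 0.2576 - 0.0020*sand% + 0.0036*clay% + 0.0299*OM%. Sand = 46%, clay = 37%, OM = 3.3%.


FC = 0.2576 - 0.0020*46 + 0.0036*37 + 0.0299*3.3
   = 0.2576 - 0.0920 + 0.1332 + 0.0987
   = 0.3975


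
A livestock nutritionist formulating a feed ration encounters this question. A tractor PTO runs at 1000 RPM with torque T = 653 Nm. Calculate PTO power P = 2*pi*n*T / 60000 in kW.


P = 2*pi*n*T / 60000
  = 2*pi * 1000 * 653 / 60000
  = 4102920.01 / 60000
  = 68.38 kW


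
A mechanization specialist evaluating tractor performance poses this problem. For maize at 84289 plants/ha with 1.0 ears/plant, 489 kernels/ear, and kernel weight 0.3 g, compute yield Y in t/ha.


Y = density * ears * kernels * kw
  = 84289 * 1.0 * 489 * 0.3 g/ha
  = 12365196.30 g/ha
  = 12365.20 kg/ha = 12.37 t/ha


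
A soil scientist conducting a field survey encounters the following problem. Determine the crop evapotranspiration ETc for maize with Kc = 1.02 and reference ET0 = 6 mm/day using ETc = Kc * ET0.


ETc = Kc * ET0
    = 1.02 * 6
    = 6.12 mm/day


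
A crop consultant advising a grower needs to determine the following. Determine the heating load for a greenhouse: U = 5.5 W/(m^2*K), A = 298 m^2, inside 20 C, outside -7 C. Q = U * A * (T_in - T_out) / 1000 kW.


dT = 20 - (-7) = 27 K
Q = U * A * dT
  = 5.5 * 298 * 27
  = 44253 W = 44.25 kW


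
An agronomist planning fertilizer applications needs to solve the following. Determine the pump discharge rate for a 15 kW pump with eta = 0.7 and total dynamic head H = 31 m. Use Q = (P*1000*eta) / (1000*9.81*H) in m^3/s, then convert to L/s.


Q = (P * 1000 * eta) / (rho * g * H)
  = (15 * 1000 * 0.7) / (1000 * 9.81 * 31)
  = 10500 / 304110
  = 0.03453 m^3/s = 34.53 L/s


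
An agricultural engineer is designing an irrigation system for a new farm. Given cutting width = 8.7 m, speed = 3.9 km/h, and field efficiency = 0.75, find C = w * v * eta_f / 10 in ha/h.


C = w * v * eta_f / 10
  = 8.7 * 3.9 * 0.75 / 10
  = 25.45 / 10
  = 2.54 ha/h


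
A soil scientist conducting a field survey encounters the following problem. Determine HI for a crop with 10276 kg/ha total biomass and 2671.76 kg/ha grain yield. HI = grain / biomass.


HI = grain_yield / biomass
   = 2671.76 / 10276
   = 0.26


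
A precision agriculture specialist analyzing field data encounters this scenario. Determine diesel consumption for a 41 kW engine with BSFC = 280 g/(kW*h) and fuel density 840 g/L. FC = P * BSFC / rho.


FC = P * BSFC / rho_fuel
   = 41 * 280 / 840
   = 11480 / 840
   = 13.67 L/h


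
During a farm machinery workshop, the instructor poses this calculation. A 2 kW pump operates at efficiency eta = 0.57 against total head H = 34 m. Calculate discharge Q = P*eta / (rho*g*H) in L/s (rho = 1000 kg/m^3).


Q = (P * 1000 * eta) / (rho * g * H)
  = (2 * 1000 * 0.57) / (1000 * 9.81 * 34)
  = 1140 / 333540
  = 0.00342 m^3/s = 3.42 L/s


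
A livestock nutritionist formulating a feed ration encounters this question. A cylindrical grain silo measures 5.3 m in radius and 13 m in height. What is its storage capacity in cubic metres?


V = pi * r^2 * h
  = pi * 5.3^2 * 13
  = pi * 28.09 * 13
  = 1147.22 m^3


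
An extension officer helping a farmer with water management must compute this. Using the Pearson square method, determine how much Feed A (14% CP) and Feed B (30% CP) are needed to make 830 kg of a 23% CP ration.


parts_A = CP_b - target = 30 - 23 = 7
parts_B = target - CP_a = 23 - 14 = 9
total_parts = 7 + 9 = 16
Feed A = 830 * 7 / 16 = 363.13 kg
Feed B = 830 * 9 / 16 = 466.88 kg

363.13 kg


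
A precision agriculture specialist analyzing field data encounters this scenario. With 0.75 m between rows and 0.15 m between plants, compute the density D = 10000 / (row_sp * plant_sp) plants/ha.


D = 10000 / (row_sp * plant_sp)
  = 10000 / (0.75 * 0.15)
  = 10000 / 0.1125
  = 88888.89 plants/ha


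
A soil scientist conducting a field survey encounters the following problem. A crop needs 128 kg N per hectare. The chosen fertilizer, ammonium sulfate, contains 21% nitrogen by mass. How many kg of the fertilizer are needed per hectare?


Rate = N_required / (N_content / 100)
     = 128 / (21 / 100)
     = 128 / 0.21
     = 609.52 kg/ha


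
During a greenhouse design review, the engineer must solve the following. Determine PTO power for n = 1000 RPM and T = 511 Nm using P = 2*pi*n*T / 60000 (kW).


P = 2*pi*n*T / 60000
  = 2*pi * 1000 * 511 / 60000
  = 3210707.69 / 60000
  = 53.51 kW


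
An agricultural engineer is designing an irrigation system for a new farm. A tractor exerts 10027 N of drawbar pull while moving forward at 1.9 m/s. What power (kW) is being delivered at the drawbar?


P = F * v / 1000
  = 10027 * 1.9 / 1000
  = 19051.30 / 1000
  = 19.05 kW


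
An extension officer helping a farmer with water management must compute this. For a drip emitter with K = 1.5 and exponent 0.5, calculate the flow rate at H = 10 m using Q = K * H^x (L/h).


Q = K * H^x
  = 1.5 * 10^0.5
  = 1.5 * 3.1623
  = 4.74 L/h


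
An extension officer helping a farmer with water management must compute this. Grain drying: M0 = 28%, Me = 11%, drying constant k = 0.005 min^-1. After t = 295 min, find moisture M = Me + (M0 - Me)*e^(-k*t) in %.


M = Me + (M0 - Me) * e^(-k*t)
  = 11 + (28 - 11) * e^(-0.005*295)
  = 11 + 17 * e^(-1.475)
  = 11 + 17 * 0.22878
  = 11 + 3.8892
  = 14.89%


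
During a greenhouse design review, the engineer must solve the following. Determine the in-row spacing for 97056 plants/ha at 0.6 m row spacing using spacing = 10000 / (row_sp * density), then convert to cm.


spacing = 10000 / (row_sp * density)
        = 10000 / (0.6 * 97056)
        = 10000 / 58233.60
        = 0.17172 m = 17.17 cm


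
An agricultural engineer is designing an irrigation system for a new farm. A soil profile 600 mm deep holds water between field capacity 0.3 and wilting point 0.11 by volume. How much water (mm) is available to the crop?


AW = (FC - WP) * D
   = (0.3 - 0.11) * 600
   = 0.19 * 600
   = 114 mm


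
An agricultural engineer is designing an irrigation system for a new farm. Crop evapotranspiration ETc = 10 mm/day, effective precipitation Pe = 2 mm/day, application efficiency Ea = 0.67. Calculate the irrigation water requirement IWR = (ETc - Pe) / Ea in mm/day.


IWR = (ETc - Pe) / Ea
    = (10 - 2) / 0.67
    = 8 / 0.67
    = 11.94 mm/day


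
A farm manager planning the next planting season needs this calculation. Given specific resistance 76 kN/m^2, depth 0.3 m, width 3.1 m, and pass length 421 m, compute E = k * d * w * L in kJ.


E = k * d * w * L
  = 76 * 0.3 * 3.1 * 421
  = 29756.28 kJ


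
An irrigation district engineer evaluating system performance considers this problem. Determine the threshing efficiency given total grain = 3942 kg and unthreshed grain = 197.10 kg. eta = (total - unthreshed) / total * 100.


eta = (total - unthreshed) / total * 100
    = (3942 - 197.10) / 3942 * 100
    = 3744.90 / 3942 * 100
    = 95%


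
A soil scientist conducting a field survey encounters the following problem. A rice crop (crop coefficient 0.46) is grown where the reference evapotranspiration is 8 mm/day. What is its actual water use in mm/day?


ETc = Kc * ET0
    = 0.46 * 8
    = 3.68 mm/day


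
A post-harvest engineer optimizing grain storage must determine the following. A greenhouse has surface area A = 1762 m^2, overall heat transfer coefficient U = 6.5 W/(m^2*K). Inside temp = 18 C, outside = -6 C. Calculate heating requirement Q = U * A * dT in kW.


dT = 18 - (-6) = 24 K
Q = U * A * dT
  = 6.5 * 1762 * 24
  = 274872 W = 274.87 kW


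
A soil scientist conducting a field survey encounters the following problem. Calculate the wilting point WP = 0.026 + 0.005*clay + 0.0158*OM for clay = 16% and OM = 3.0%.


WP = 0.026 + 0.005*16 + 0.0158*3.0
   = 0.026 + 0.0800 + 0.0474
   = 0.1534


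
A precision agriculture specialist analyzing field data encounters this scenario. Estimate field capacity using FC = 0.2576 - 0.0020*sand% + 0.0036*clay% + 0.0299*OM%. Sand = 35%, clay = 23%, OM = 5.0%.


FC = 0.2576 - 0.0020*35 + 0.0036*23 + 0.0299*5.0
   = 0.2576 - 0.0700 + 0.0828 + 0.1495
   = 0.4199


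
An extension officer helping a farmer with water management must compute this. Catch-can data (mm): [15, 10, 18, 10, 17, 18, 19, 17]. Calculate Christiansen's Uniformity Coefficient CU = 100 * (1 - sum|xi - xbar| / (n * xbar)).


xbar = 124 / 8 = 15.500
sum|xi - xbar| = 23
CU = 100 * (1 - 23 / (8 * 15.500))
   = 100 * (1 - 0.1855)
   = 81.45%


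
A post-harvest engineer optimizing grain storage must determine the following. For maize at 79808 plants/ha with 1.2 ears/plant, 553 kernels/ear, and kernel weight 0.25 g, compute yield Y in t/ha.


Y = density * ears * kernels * kw
  = 79808 * 1.2 * 553 * 0.25 g/ha
  = 13240147.20 g/ha
  = 13240.15 kg/ha = 13.24 t/ha


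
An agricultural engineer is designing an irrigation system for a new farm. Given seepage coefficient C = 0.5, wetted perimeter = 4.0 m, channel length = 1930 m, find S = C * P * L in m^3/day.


S = C * P * L
  = 0.5 * 4.0 * 1930
  = 3860 m^3/day


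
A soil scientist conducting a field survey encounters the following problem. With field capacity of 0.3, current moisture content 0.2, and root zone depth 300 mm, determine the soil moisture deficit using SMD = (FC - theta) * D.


SMD = (FC - theta) * D
    = (0.3 - 0.2) * 300
    = 0.100 * 300
    = 30 mm


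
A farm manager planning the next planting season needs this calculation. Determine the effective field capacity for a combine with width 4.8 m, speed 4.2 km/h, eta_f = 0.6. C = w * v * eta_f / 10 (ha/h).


C = w * v * eta_f / 10
  = 4.8 * 4.2 * 0.6 / 10
  = 12.10 / 10
  = 1.21 ha/h


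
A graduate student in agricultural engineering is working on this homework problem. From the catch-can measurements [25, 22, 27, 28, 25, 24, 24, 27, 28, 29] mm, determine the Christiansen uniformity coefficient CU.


xbar = 259 / 10 = 25.900
sum|xi - xbar| = 19
CU = 100 * (1 - 19 / (10 * 25.900))
   = 100 * (1 - 0.0734)
   = 92.66%


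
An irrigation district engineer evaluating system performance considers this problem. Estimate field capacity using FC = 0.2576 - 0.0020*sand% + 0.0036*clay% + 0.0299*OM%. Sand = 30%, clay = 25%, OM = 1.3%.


FC = 0.2576 - 0.0020*30 + 0.0036*25 + 0.0299*1.3
   = 0.2576 - 0.0600 + 0.0900 + 0.0389
   = 0.3265


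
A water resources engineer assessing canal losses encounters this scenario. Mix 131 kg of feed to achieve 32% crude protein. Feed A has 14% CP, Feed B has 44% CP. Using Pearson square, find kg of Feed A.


parts_A = CP_b - target = 44 - 32 = 12
parts_B = target - CP_a = 32 - 14 = 18
total_parts = 12 + 18 = 30
Feed A = 131 * 12 / 30 = 52.40 kg
Feed B = 131 * 18 / 30 = 78.60 kg

52.40 kg


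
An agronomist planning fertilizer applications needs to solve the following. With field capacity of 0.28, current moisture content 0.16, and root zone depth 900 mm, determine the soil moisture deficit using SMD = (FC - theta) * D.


SMD = (FC - theta) * D
    = (0.28 - 0.16) * 900
    = 0.120 * 900
    = 108 mm


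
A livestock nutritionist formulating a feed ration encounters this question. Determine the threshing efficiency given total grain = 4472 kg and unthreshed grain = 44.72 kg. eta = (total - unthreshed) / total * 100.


eta = (total - unthreshed) / total * 100
    = (4472 - 44.72) / 4472 * 100
    = 4427.28 / 4472 * 100
    = 99%


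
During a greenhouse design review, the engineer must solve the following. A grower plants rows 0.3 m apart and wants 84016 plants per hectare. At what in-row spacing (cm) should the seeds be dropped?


spacing = 10000 / (row_sp * density)
        = 10000 / (0.3 * 84016)
        = 10000 / 25204.80
        = 0.39675 m = 39.67 cm


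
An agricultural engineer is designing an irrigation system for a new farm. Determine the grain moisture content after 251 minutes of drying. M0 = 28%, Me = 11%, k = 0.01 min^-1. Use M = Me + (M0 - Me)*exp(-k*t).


M = Me + (M0 - Me) * e^(-k*t)
  = 11 + (28 - 11) * e^(-0.01*251)
  = 11 + 17 * e^(-2.510)
  = 11 + 17 * 0.08127
  = 11 + 1.3816
  = 12.38%


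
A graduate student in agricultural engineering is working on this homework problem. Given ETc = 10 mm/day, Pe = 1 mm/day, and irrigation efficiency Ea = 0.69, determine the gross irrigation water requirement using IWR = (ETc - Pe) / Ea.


IWR = (ETc - Pe) / Ea
    = (10 - 1) / 0.69
    = 9 / 0.69
    = 13.04 mm/day


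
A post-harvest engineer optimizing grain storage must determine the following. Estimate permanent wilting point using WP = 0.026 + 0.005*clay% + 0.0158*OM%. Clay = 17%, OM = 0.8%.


WP = 0.026 + 0.005*17 + 0.0158*0.8
   = 0.026 + 0.0850 + 0.0126
   = 0.1236


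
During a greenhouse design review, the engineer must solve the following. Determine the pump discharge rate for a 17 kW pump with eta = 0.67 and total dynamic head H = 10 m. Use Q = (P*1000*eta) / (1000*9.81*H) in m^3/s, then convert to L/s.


Q = (P * 1000 * eta) / (rho * g * H)
  = (17 * 1000 * 0.67) / (1000 * 9.81 * 10)
  = 11390 / 98100
  = 0.11611 m^3/s = 116.11 L/s


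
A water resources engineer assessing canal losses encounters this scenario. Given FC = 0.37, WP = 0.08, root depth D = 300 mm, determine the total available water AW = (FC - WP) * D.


AW = (FC - WP) * D
   = (0.37 - 0.08) * 300
   = 0.29 * 300
   = 87 mm


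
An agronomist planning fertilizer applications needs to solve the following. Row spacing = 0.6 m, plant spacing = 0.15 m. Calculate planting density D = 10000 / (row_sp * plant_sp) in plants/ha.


D = 10000 / (row_sp * plant_sp)
  = 10000 / (0.6 * 0.15)
  = 10000 / 0.0900
  = 111111.11 plants/ha


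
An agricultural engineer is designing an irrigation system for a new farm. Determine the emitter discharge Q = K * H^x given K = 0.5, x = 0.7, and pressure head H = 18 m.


Q = K * H^x
  = 0.5 * 18^0.7
  = 0.5 * 7.5629
  = 3.78 L/h


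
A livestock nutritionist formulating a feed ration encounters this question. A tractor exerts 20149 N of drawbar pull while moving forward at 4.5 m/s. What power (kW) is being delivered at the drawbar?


P = F * v / 1000
  = 20149 * 4.5 / 1000
  = 90670.50 / 1000
  = 90.67 kW


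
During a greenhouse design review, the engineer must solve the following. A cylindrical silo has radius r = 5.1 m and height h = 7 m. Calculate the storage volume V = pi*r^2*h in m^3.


V = pi * r^2 * h
  = pi * 5.1^2 * 7
  = pi * 26.01 * 7
  = 571.99 m^3


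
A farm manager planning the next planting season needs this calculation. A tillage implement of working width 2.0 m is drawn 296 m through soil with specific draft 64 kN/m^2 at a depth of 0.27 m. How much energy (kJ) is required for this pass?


E = k * d * w * L
  = 64 * 0.27 * 2.0 * 296
  = 10229.76 kJ


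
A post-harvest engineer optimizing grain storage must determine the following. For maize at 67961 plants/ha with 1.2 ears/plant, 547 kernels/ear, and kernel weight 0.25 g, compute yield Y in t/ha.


Y = density * ears * kernels * kw
  = 67961 * 1.2 * 547 * 0.25 g/ha
  = 11152400.10 g/ha
  = 11152.40 kg/ha = 11.15 t/ha


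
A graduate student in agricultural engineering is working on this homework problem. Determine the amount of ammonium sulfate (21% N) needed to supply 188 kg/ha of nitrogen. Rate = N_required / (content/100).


Rate = N_required / (N_content / 100)
     = 188 / (21 / 100)
     = 188 / 0.21
     = 895.24 kg/ha


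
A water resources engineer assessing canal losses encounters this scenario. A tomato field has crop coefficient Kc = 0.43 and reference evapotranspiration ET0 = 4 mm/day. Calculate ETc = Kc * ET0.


ETc = Kc * ET0
    = 0.43 * 4
    = 1.72 mm/day


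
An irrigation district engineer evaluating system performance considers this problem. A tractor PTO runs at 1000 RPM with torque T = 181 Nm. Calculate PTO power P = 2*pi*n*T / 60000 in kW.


P = 2*pi*n*T / 60000
  = 2*pi * 1000 * 181 / 60000
  = 1137256.54 / 60000
  = 18.95 kW


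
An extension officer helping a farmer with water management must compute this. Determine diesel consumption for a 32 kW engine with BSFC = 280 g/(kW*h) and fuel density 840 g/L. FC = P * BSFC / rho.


FC = P * BSFC / rho_fuel
   = 32 * 280 / 840
   = 8960 / 840
   = 10.67 L/h


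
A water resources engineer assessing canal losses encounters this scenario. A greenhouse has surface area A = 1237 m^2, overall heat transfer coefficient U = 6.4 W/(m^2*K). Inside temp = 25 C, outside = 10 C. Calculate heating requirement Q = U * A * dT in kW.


dT = 25 - (10) = 15 K
Q = U * A * dT
  = 6.4 * 1237 * 15
  = 118752 W = 118.75 kW


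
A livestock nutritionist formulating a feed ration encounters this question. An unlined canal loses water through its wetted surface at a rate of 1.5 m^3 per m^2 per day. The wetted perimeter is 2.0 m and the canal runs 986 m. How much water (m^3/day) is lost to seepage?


S = C * P * L
  = 1.5 * 2.0 * 986
  = 2958 m^3/day


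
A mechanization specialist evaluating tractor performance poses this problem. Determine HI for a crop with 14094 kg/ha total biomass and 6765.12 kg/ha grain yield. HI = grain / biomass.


HI = grain_yield / biomass
   = 6765.12 / 14094
   = 0.48


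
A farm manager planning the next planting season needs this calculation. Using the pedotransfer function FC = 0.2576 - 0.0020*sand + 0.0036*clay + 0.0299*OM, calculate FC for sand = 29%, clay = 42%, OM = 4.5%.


FC = 0.2576 - 0.0020*29 + 0.0036*42 + 0.0299*4.5
   = 0.2576 - 0.0580 + 0.1512 + 0.1346
   = 0.4854


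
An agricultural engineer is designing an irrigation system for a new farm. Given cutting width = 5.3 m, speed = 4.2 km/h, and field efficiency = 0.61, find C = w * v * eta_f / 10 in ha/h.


C = w * v * eta_f / 10
  = 5.3 * 4.2 * 0.61 / 10
  = 13.58 / 10
  = 1.36 ha/h


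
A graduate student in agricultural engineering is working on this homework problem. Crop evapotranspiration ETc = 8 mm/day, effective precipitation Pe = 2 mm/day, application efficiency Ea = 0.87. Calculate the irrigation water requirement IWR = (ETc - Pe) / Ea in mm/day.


IWR = (ETc - Pe) / Ea
    = (8 - 2) / 0.87
    = 6 / 0.87
    = 6.90 mm/day


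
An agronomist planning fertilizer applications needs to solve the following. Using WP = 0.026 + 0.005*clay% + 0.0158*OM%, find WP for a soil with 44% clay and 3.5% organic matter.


WP = 0.026 + 0.005*44 + 0.0158*3.5
   = 0.026 + 0.2200 + 0.0553
   = 0.3013


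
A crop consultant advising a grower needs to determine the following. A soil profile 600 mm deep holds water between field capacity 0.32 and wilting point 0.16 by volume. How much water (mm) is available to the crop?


AW = (FC - WP) * D
   = (0.32 - 0.16) * 600
   = 0.16 * 600
   = 96 mm


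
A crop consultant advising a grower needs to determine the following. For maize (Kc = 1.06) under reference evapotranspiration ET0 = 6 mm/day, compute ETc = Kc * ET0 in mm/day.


ETc = Kc * ET0
    = 1.06 * 6
    = 6.36 mm/day


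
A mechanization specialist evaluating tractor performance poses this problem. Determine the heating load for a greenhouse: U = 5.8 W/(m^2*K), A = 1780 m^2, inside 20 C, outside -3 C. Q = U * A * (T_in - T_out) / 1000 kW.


dT = 20 - (-3) = 23 K
Q = U * A * dT
  = 5.8 * 1780 * 23
  = 237452 W = 237.45 kW


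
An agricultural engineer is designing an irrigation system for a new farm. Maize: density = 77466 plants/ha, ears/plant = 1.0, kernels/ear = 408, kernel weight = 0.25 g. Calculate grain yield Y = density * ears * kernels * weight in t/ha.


Y = density * ears * kernels * kw
  = 77466 * 1.0 * 408 * 0.25 g/ha
  = 7901532 g/ha
  = 7901.53 kg/ha = 7.90 t/ha


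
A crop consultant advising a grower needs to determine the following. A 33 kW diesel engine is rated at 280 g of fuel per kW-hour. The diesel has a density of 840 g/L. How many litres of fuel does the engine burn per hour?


FC = P * BSFC / rho_fuel
   = 33 * 280 / 840
   = 9240 / 840
   = 11 L/h


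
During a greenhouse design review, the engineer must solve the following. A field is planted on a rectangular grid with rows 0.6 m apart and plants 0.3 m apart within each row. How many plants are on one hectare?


D = 10000 / (row_sp * plant_sp)
  = 10000 / (0.6 * 0.3)
  = 10000 / 0.1800
  = 55555.56 plants/ha


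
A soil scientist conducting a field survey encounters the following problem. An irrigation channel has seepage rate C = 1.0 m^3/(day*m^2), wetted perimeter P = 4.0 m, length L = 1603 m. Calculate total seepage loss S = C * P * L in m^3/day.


S = C * P * L
  = 1.0 * 4.0 * 1603
  = 6412 m^3/day


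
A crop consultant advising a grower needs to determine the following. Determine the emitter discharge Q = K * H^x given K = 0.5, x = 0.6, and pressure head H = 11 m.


Q = K * H^x
  = 0.5 * 11^0.6
  = 0.5 * 4.2154
  = 2.11 L/h


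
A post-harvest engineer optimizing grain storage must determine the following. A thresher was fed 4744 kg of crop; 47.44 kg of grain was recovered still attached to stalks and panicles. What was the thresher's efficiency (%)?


eta = (total - unthreshed) / total * 100
    = (4744 - 47.44) / 4744 * 100
    = 4696.56 / 4744 * 100
    = 99%


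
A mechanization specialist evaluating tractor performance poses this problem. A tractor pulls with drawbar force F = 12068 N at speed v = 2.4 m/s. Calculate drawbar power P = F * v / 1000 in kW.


P = F * v / 1000
  = 12068 * 2.4 / 1000
  = 28963.20 / 1000
  = 28.96 kW


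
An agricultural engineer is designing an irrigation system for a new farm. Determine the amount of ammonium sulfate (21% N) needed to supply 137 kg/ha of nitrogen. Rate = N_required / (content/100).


Rate = N_required / (N_content / 100)
     = 137 / (21 / 100)
     = 137 / 0.21
     = 652.38 kg/ha


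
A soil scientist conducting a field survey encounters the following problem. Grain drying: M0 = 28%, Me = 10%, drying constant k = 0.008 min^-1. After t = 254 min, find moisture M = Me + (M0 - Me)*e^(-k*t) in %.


M = Me + (M0 - Me) * e^(-k*t)
  = 10 + (28 - 10) * e^(-0.008*254)
  = 10 + 18 * e^(-2.032)
  = 10 + 18 * 0.13107
  = 10 + 2.3593
  = 12.36%


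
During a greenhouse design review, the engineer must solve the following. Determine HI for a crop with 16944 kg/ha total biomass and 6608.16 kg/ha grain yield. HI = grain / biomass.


HI = grain_yield / biomass
   = 6608.16 / 16944
   = 0.39


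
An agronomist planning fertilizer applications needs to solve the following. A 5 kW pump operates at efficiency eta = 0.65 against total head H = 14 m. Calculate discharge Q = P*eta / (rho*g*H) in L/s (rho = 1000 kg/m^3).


Q = (P * 1000 * eta) / (rho * g * H)
  = (5 * 1000 * 0.65) / (1000 * 9.81 * 14)
  = 3250 / 137340
  = 0.02366 m^3/s = 23.66 L/s


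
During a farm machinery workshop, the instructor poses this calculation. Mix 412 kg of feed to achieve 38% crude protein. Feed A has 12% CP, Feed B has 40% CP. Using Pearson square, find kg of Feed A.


parts_A = CP_b - target = 40 - 38 = 2
parts_B = target - CP_a = 38 - 12 = 26
total_parts = 2 + 26 = 28
Feed A = 412 * 2 / 28 = 29.43 kg
Feed B = 412 * 26 / 28 = 382.57 kg

29.43 kg


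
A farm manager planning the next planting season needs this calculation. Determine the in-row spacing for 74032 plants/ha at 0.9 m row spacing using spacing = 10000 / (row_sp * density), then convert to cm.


spacing = 10000 / (row_sp * density)
        = 10000 / (0.9 * 74032)
        = 10000 / 66628.80
        = 0.15009 m = 15.01 cm


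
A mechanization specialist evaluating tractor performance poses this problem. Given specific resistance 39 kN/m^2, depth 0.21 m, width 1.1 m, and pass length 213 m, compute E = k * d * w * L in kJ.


E = k * d * w * L
  = 39 * 0.21 * 1.1 * 213
  = 1918.92 kJ


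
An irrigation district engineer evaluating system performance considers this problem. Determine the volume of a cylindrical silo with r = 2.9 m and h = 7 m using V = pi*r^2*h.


V = pi * r^2 * h
  = pi * 2.9^2 * 7
  = pi * 8.41 * 7
  = 184.95 m^3


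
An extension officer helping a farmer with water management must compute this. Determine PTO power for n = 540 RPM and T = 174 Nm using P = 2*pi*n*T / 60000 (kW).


P = 2*pi*n*T / 60000
  = 2*pi * 540 * 174 / 60000
  = 590368.09 / 60000
  = 9.84 kW


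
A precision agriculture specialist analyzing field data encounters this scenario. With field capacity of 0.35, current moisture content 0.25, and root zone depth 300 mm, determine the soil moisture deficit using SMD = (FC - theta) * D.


SMD = (FC - theta) * D
    = (0.35 - 0.25) * 300
    = 0.100 * 300
    = 30 mm


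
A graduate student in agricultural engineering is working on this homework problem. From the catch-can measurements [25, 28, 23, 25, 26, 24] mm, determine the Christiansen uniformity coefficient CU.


xbar = 151 / 6 = 25.167
sum|xi - xbar| = 7.333
CU = 100 * (1 - 7.333 / (6 * 25.167))
   = 100 * (1 - 0.0486)
   = 95.14%


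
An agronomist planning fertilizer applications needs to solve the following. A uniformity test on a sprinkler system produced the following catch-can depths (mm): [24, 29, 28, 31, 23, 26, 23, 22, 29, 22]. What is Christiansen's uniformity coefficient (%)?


xbar = 257 / 10 = 25.700
sum|xi - xbar| = 29
CU = 100 * (1 - 29 / (10 * 25.700))
   = 100 * (1 - 0.1128)
   = 88.72%


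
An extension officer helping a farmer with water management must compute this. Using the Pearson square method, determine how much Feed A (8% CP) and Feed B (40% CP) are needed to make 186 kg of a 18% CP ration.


parts_A = CP_b - target = 40 - 18 = 22
parts_B = target - CP_a = 18 - 8 = 10
total_parts = 22 + 10 = 32
Feed A = 186 * 22 / 32 = 127.88 kg
Feed B = 186 * 10 / 32 = 58.13 kg

127.88 kg


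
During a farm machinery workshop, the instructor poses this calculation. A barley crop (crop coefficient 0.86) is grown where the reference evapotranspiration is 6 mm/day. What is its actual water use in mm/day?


ETc = Kc * ET0
    = 0.86 * 6
    = 5.16 mm/day


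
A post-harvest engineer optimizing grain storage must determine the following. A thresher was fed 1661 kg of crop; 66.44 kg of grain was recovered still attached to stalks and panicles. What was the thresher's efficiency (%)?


eta = (total - unthreshed) / total * 100
    = (1661 - 66.44) / 1661 * 100
    = 1594.56 / 1661 * 100
    = 96%


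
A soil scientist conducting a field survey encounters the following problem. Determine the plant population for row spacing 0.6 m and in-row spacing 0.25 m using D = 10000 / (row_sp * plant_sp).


D = 10000 / (row_sp * plant_sp)
  = 10000 / (0.6 * 0.25)
  = 10000 / 0.1500
  = 66666.67 plants/ha


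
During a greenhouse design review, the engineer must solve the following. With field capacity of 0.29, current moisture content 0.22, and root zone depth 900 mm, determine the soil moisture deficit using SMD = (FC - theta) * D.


SMD = (FC - theta) * D
    = (0.29 - 0.22) * 900
    = 0.070 * 900
    = 63 mm


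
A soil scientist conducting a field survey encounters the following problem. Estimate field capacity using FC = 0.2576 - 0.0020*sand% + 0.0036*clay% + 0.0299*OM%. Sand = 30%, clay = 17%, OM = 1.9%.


FC = 0.2576 - 0.0020*30 + 0.0036*17 + 0.0299*1.9
   = 0.2576 - 0.0600 + 0.0612 + 0.0568
   = 0.3156


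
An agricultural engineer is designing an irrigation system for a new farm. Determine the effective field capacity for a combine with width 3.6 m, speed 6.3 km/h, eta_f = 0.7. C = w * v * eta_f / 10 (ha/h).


C = w * v * eta_f / 10
  = 3.6 * 6.3 * 0.7 / 10
  = 15.88 / 10
  = 1.59 ha/h


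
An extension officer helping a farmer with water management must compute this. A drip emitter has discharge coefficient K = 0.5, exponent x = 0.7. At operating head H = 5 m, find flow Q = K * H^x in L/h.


Q = K * H^x
  = 0.5 * 5^0.7
  = 0.5 * 3.0852
  = 1.54 L/h


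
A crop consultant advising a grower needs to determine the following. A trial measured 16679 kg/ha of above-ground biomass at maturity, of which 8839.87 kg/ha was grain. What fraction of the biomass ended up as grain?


HI = grain_yield / biomass
   = 8839.87 / 16679
   = 0.53


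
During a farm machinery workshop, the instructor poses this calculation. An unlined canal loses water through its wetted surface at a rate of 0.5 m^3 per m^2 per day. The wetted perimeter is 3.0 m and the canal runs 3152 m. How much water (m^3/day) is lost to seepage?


S = C * P * L
  = 0.5 * 3.0 * 3152
  = 4728 m^3/day


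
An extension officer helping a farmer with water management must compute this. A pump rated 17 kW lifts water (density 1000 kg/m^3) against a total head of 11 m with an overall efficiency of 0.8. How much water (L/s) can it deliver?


Q = (P * 1000 * eta) / (rho * g * H)
  = (17 * 1000 * 0.8) / (1000 * 9.81 * 11)
  = 13600 / 107910
  = 0.12603 m^3/s = 126.03 L/s


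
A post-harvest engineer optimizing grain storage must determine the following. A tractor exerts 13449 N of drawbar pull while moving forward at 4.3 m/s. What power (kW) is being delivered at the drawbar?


P = F * v / 1000
  = 13449 * 4.3 / 1000
  = 57830.70 / 1000
  = 57.83 kW


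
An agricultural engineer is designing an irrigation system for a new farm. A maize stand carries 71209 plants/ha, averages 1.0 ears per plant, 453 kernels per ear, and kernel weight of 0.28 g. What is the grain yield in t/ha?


Y = density * ears * kernels * kw
  = 71209 * 1.0 * 453 * 0.28 g/ha
  = 9032149.56 g/ha
  = 9032.15 kg/ha = 9.03 t/ha


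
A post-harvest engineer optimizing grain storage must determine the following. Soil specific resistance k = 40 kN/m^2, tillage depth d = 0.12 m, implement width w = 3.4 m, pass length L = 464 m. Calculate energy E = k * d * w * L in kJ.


E = k * d * w * L
  = 40 * 0.12 * 3.4 * 464
  = 7572.48 kJ


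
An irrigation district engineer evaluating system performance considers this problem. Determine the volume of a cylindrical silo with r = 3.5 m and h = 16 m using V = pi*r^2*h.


V = pi * r^2 * h
  = pi * 3.5^2 * 16
  = pi * 12.25 * 16
  = 615.75 m^3


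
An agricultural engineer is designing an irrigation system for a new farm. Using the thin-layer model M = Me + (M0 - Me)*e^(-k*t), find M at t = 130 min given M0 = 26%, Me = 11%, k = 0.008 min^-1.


M = Me + (M0 - Me) * e^(-k*t)
  = 11 + (26 - 11) * e^(-0.008*130)
  = 11 + 15 * e^(-1.040)
  = 11 + 15 * 0.35345
  = 11 + 5.3018
  = 16.30%


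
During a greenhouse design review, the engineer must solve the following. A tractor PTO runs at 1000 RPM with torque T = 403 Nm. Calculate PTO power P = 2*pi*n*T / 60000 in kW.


P = 2*pi*n*T / 60000
  = 2*pi * 1000 * 403 / 60000
  = 2532123.68 / 60000
  = 42.20 kW


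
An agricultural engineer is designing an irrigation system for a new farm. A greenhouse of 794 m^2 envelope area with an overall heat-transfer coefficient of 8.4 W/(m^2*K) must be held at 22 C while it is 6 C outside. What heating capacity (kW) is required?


dT = 22 - (6) = 16 K
Q = U * A * dT
  = 8.4 * 794 * 16
  = 106713.60 W = 106.71 kW


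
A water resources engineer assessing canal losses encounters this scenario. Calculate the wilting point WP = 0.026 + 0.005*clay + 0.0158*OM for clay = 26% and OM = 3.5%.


WP = 0.026 + 0.005*26 + 0.0158*3.5
   = 0.026 + 0.1300 + 0.0553
   = 0.2113


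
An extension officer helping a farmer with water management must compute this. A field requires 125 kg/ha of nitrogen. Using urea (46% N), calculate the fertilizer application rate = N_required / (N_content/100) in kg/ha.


Rate = N_required / (N_content / 100)
     = 125 / (46 / 100)
     = 125 / 0.46
     = 271.74 kg/ha
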